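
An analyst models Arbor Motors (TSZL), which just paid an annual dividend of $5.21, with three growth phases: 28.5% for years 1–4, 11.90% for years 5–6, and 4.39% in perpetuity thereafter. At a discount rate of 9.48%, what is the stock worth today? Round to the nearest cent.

Three-stage DDM. Project D₁…D_6; terminal Gordon value at t=6 with g = 0.0439; discount at r = 0.0948.
D_1 = 6.6948
D_2 = 8.6029
D_3 = 11.0547
D_4 = 14.2053
D_5 = 15.8957
D_6 = 17.7873
TV_6 = 18.5682/(0.0948−0.0439) = 364.7972
P₀ = Σ Dₜ/(1+r)ᵗ + TV_6/(1+r)^6 = 263.8988

$263.90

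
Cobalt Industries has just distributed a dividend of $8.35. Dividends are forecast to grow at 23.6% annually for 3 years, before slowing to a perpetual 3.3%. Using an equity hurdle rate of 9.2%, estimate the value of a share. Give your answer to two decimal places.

Two-stage DDM. Project D₁…D_3 at 0.236, terminal growth 0.033, discount at r = 0.092.
D_1 = 10.3206
D_2 = 12.7563
D_3 = 15.7667
Terminal value at t=3: TV = D_4/(r−g) = 16.2870/(0.092−0.033) = 276.0516
P₀ = 10.3206/(1+0.092)^1 + 12.7563/(1+0.092)^2 + 15.7667/(1+0.092)^3 + 276.0516/(1+0.092)^3 = 244.2499

$244.25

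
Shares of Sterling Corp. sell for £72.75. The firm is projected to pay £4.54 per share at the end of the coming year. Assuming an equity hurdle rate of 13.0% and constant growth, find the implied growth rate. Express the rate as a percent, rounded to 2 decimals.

6.76%

From P₀ = D₁/(r − g), the implied growth is g = r − D₁/P₀.
g = 0.13 − 4.54/72.75 = 0.13 − 0.06241 = 0.06759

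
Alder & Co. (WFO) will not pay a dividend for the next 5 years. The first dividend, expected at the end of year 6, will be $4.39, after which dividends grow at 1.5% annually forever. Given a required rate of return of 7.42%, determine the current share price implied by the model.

$51.85

Deferred-dividend DDM. At t=5 the remaining stream is a growing perpetuity with first payment D_6 = 4.39.
V_5 = D_6/(r−g) = 4.39/(0.0742−0.015) = 74.1554
P₀ = V_5/(1+r)^5 = 74.1554/(1+0.0742)^5 = 51.8462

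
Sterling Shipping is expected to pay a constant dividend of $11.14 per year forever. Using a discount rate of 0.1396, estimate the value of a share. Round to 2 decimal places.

Zero-growth DDM (perpetuity): P₀ = D/r = 11.14 / 0.1396 = 79.7994

$79.80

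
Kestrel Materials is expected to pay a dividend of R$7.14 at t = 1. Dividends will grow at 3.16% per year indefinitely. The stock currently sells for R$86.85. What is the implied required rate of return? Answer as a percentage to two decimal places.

11.38%

Rearranging the constant-growth DDM: r = D₁/P₀ + g.
r = 7.1400 / 86.85 + 0.0316 = 0.08221 + 0.0316 = 0.11381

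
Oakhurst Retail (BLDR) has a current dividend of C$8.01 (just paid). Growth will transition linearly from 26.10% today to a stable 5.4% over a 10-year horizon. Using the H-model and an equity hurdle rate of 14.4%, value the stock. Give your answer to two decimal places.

C$185.92

H-model: P₀ = D₀[(1+g_L) + H(g_S−g_L)]/(r−g_L), with H = 10/2 = 5.
P₀ = 8.01 × [(1+0.054) + 5×(0.261−0.054)] / (0.144−0.054)
   = 8.01 × 2.0890 / 0.09 = 185.9210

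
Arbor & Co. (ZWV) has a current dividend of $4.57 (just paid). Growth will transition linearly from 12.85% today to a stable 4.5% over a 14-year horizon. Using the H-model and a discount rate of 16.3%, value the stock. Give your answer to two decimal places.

H-model: P₀ = D₀[(1+g_L) + H(g_S−g_L)]/(r−g_L), with H = 14/2 = 7.
P₀ = 4.57 × [(1+0.045) + 7×(0.1285−0.045)] / (0.163−0.045)
   = 4.57 × 1.6295 / 0.118 = 63.1086

$63.11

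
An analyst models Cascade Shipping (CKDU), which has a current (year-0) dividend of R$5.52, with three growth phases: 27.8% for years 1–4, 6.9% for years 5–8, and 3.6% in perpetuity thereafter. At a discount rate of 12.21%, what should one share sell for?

R$155.91

Three-stage DDM. Project D₁…D_8; terminal Gordon value at t=8 with g = 0.036; discount at r = 0.1221.
D_1 = 7.0546
D_2 = 9.0157
D_3 = 11.5221
D_4 = 14.7252
D_5 = 15.7413
D_6 = 16.8274
D_7 = 17.9885
D_8 = 19.2297
TV_8 = 19.9220/(0.1221−0.036) = 231.3822
P₀ = Σ Dₜ/(1+r)ᵗ + TV_8/(1+r)^8 = 155.9132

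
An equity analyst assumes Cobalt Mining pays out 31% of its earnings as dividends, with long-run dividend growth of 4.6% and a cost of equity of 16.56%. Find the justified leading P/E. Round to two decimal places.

2.59

Justified leading P/E = b/(r−g) = 0.31/(0.1656−0.046) = 2.5920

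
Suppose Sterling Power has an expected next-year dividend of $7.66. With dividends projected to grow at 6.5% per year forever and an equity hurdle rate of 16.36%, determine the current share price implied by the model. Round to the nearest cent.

$77.69

Gordon growth model: P₀ = D₁/(r − g), with D₁ = 7.66 given directly.
P₀ = 7.6600 / (0.1636 − 0.065) = 7.6600 / 0.0986 = 77.6876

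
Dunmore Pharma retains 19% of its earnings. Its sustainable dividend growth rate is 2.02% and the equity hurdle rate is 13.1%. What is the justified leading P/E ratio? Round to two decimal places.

7.31

Payout ratio b = 1 − 0.19 = 0.81.
Justified leading P/E = b/(r−g) = 0.81/(0.131−0.0202) = 7.3105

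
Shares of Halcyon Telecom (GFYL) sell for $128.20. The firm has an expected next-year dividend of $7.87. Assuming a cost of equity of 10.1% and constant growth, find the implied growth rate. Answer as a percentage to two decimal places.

From P₀ = D₁/(r − g), the implied growth is g = r − D₁/P₀.
g = 0.101 − 7.87/128.20 = 0.101 − 0.06139 = 0.03961

3.96%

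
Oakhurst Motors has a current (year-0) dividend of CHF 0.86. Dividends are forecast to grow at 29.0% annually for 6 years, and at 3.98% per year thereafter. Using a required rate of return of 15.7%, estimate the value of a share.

CHF 22.34

Two-stage DDM. Project D₁…D_6 at 0.29, terminal growth 0.0398, discount at r = 0.157.
D_1 = 1.1094
D_2 = 1.4311
D_3 = 1.8462
D_4 = 2.3815
D_5 = 3.0722
D_6 = 3.9631
Terminal value at t=6: TV = D_7/(r−g) = 4.1208/(0.157−0.0398) = 35.1608
P₀ = 1.1094/(1+0.157)^1 + 1.4311/(1+0.157)^2 + 1.8462/(1+0.157)^3 + 2.3815/(1+0.157)^4 + 3.0722/(1+0.157)^5 + 3.9631/(1+0.157)^6 + 35.1608/(1+0.157)^6 = 22.3402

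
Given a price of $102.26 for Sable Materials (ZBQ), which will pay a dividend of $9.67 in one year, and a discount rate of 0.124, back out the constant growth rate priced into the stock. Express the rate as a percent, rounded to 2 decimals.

2.94%

From P₀ = D₁/(r − g), the implied growth is g = r − D₁/P₀.
g = 0.124 − 9.67/102.26 = 0.124 − 0.09456 = 0.02944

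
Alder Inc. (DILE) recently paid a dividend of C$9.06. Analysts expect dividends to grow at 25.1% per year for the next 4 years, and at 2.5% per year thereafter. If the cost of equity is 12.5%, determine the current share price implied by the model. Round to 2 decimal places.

Two-stage DDM. Project D₁…D_4 at 0.251, terminal growth 0.025, discount at r = 0.125.
D_1 = 11.3341
D_2 = 14.1789
D_3 = 17.7378
D_4 = 22.1900
Terminal value at t=4: TV = D_5/(r−g) = 22.7448/(0.125−0.025) = 227.4476
P₀ = 11.3341/(1+0.125)^1 + 14.1789/(1+0.125)^2 + 17.7378/(1+0.125)^3 + 22.1900/(1+0.125)^4 + 227.4476/(1+0.125)^4 = 189.5832

C$189.58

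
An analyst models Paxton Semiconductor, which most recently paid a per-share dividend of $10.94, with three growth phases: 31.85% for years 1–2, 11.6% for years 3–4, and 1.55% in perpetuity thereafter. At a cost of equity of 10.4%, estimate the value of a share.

$243.35

Three-stage DDM. Project D₁…D_4; terminal Gordon value at t=4 with g = 0.0155; discount at r = 0.104.
D_1 = 14.4244
D_2 = 19.0186
D_3 = 21.2247
D_4 = 23.6868
TV_4 = 24.0539/(0.104−0.0155) = 271.7957
P₀ = Σ Dₜ/(1+r)ᵗ + TV_4/(1+r)^4 = 243.3529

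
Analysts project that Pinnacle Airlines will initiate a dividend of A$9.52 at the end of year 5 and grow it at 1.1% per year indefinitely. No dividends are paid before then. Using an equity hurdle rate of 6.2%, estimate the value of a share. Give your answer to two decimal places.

Deferred-dividend DDM. At t=4 the remaining stream is a growing perpetuity with first payment D_5 = 9.52.
V_4 = D_5/(r−g) = 9.52/(0.062−0.011) = 186.6667
P₀ = V_4/(1+r)^4 = 186.6667/(1+0.062)^4 = 146.7468

A$146.75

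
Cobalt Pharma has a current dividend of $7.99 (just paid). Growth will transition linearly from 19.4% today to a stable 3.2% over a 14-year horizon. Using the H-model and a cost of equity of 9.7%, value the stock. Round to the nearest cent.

$266.25

H-model: P₀ = D₀[(1+g_L) + H(g_S−g_L)]/(r−g_L), with H = 14/2 = 7.
P₀ = 7.99 × [(1+0.032) + 7×(0.194−0.032)] / (0.097−0.032)
   = 7.99 × 2.1660 / 0.065 = 266.2514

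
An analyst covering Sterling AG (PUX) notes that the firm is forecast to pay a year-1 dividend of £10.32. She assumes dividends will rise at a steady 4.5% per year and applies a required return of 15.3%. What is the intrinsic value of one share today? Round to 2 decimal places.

Gordon growth model: P₀ = D₁/(r − g), with D₁ = 10.32 given directly.
P₀ = 10.3200 / (0.153 − 0.045) = 10.3200 / 0.108 = 95.5556

£95.56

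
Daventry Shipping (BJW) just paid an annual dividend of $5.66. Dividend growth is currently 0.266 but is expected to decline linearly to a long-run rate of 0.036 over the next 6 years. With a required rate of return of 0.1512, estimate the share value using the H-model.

H-model: P₀ = D₀[(1+g_L) + H(g_S−g_L)]/(r−g_L), with H = 6/2 = 3.
P₀ = 5.66 × [(1+0.036) + 3×(0.266−0.036)] / (0.1512−0.036)
   = 5.66 × 1.7260 / 0.1152 = 84.8017

$84.80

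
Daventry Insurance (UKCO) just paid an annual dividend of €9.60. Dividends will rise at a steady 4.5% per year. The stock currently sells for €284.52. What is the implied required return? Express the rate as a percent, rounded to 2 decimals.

8.03%

Rearranging the constant-growth DDM: r = D₁/P₀ + g.
D₁ = 9.60 × (1 + 0.045) = 10.0320.
r = 10.0320 / 284.52 + 0.045 = 0.03526 + 0.045 = 0.08026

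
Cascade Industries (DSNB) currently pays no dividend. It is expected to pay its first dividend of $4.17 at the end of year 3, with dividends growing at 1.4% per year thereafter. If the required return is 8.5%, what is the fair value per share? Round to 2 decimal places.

Deferred-dividend DDM. At t=2 the remaining stream is a growing perpetuity with first payment D_3 = 4.17.
V_2 = D_3/(r−g) = 4.17/(0.085−0.014) = 58.7324
P₀ = V_2/(1+r)^2 = 58.7324/(1+0.085)^2 = 49.8905

$49.89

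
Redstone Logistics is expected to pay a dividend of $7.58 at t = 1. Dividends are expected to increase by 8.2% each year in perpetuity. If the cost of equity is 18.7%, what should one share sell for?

$72.19

Gordon growth model: P₀ = D₁/(r − g), with D₁ = 7.58 given directly.
P₀ = 7.5800 / (0.187 − 0.082) = 7.5800 / 0.105 = 72.1905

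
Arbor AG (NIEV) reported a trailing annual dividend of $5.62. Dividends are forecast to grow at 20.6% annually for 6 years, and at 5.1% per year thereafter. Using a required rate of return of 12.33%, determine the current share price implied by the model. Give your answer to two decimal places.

$168.67

Two-stage DDM. Project D₁…D_6 at 0.206, terminal growth 0.051, discount at r = 0.1233.
D_1 = 6.7777
D_2 = 8.1739
D_3 = 9.8578
D_4 = 11.8885
D_5 = 14.3375
D_6 = 17.2910
Terminal value at t=6: TV = D_7/(r−g) = 18.1728/(0.1233−0.051) = 251.3533
P₀ = 6.7777/(1+0.1233)^1 + 8.1739/(1+0.1233)^2 + 9.8578/(1+0.1233)^3 + 11.8885/(1+0.1233)^4 + 14.3375/(1+0.1233)^5 + 17.2910/(1+0.1233)^6 + 251.3533/(1+0.1233)^6 = 168.6723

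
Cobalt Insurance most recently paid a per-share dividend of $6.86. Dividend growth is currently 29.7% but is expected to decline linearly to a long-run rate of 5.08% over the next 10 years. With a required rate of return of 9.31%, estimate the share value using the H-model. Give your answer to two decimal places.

$370.05

H-model: P₀ = D₀[(1+g_L) + H(g_S−g_L)]/(r−g_L), with H = 10/2 = 5.
P₀ = 6.86 × [(1+0.0508) + 5×(0.297−0.0508)] / (0.0931−0.0508)
   = 6.86 × 2.2818 / 0.0423 = 370.0508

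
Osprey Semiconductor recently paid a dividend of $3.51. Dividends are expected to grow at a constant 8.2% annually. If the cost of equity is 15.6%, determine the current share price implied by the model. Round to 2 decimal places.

Gordon growth model: P₀ = D₁/(r − g). D₁ = 3.51 × (1 + 0.082) = 3.7978.
P₀ = 3.7978 / (0.156 − 0.082) = 3.7978 / 0.074 = 51.3219

$51.32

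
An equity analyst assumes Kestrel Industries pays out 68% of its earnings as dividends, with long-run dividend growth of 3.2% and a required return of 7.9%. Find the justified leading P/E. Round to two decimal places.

14.47

Justified leading P/E = b/(r−g) = 0.68/(0.079−0.032) = 14.4681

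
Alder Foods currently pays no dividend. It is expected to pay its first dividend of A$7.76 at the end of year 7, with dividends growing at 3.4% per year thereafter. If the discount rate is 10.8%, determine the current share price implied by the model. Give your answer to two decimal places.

Deferred-dividend DDM. At t=6 the remaining stream is a growing perpetuity with first payment D_7 = 7.76.
V_6 = D_7/(r−g) = 7.76/(0.108−0.034) = 104.8649
P₀ = V_6/(1+r)^6 = 104.8649/(1+0.108)^6 = 56.6750

A$56.67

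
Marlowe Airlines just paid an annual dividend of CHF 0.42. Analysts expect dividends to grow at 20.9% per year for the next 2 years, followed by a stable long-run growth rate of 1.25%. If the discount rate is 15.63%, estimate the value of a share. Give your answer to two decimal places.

Two-stage DDM. Project D₁…D_2 at 0.209, terminal growth 0.0125, discount at r = 0.1563.
D_1 = 0.5078
D_2 = 0.6139
Terminal value at t=2: TV = D_3/(r−g) = 0.6216/(0.1563−0.0125) = 4.3225
P₀ = 0.5078/(1+0.1563)^1 + 0.6139/(1+0.1563)^2 + 4.3225/(1+0.1563)^2 = 4.1312

CHF 4.13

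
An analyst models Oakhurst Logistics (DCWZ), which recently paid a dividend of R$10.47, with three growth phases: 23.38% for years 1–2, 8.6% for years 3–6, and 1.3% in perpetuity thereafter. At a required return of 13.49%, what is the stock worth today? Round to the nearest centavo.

R$154.37

Three-stage DDM. Project D₁…D_6; terminal Gordon value at t=6 with g = 0.013; discount at r = 0.1349.
D_1 = 12.9179
D_2 = 15.9381
D_3 = 17.3088
D_4 = 18.7973
D_5 = 20.4139
D_6 = 22.1695
TV_6 = 22.4577/(0.1349−0.013) = 184.2304
P₀ = Σ Dₜ/(1+r)ᵗ + TV_6/(1+r)^6 = 154.3685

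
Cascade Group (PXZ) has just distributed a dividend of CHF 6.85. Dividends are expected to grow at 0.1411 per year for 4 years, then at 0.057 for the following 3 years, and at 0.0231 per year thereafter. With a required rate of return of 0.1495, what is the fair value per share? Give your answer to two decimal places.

CHF 85.68

Three-stage DDM. Project D₁…D_7; terminal Gordon value at t=7 with g = 0.0231; discount at r = 0.1495.
D_1 = 7.8165
D_2 = 8.9194
D_3 = 10.1780
D_4 = 11.6141
D_5 = 12.2761
D_6 = 12.9758
D_7 = 13.7155
TV_7 = 14.0323/(0.1495−0.0231) = 111.0149
P₀ = Σ Dₜ/(1+r)ᵗ + TV_7/(1+r)^7 = 85.6780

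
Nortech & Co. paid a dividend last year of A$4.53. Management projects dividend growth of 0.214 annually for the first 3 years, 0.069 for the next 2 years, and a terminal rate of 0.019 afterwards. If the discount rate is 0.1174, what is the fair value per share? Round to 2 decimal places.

Three-stage DDM. Project D₁…D_5; terminal Gordon value at t=5 with g = 0.019; discount at r = 0.1174.
D_1 = 5.4994
D_2 = 6.6763
D_3 = 8.1050
D_4 = 8.6643
D_5 = 9.2621
TV_5 = 9.4381/(0.1174−0.019) = 95.9155
P₀ = Σ Dₜ/(1+r)ᵗ + TV_5/(1+r)^5 = 82.0140

A$82.01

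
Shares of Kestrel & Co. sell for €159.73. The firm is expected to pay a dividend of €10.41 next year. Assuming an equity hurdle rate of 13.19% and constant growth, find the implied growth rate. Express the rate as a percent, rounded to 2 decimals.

From P₀ = D₁/(r − g), the implied growth is g = r − D₁/P₀.
g = 0.1319 − 10.41/159.73 = 0.1319 − 0.06517 = 0.06673

6.67%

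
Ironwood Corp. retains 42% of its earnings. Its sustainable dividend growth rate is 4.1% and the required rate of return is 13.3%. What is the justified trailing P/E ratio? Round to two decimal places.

6.56

Payout ratio b = 1 − 0.42 = 0.58.
Justified trailing P/E = b(1+g)/(r−g) = 0.58×(1+0.041)/(0.133−0.041) = 6.5628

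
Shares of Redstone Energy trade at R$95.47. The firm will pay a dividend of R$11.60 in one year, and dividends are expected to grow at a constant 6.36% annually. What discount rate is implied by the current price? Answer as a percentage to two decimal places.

18.51%

Rearranging the constant-growth DDM: r = D₁/P₀ + g.
r = 11.6000 / 95.47 + 0.0636 = 0.12150 + 0.0636 = 0.18510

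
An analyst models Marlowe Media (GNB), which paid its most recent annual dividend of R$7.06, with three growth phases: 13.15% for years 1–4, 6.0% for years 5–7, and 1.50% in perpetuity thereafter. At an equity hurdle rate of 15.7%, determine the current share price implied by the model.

R$78.52

Three-stage DDM. Project D₁…D_7; terminal Gordon value at t=7 with g = 0.015; discount at r = 0.157.
D_1 = 7.9884
D_2 = 9.0389
D_3 = 10.2275
D_4 = 11.5724
D_5 = 12.2667
D_6 = 13.0027
D_7 = 13.7829
TV_7 = 13.9896/(0.157−0.015) = 98.5186
P₀ = Σ Dₜ/(1+r)ᵗ + TV_7/(1+r)^7 = 78.5172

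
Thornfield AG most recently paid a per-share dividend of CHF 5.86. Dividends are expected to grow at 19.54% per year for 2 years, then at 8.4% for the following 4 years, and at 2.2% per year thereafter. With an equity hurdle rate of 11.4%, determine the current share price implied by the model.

Three-stage DDM. Project D₁…D_6; terminal Gordon value at t=6 with g = 0.022; discount at r = 0.114.
D_1 = 7.0050
D_2 = 8.3738
D_3 = 9.0772
D_4 = 9.8397
D_5 = 10.6663
D_6 = 11.5622
TV_6 = 11.8166/(0.114−0.022) = 128.4412
P₀ = Σ Dₜ/(1+r)ᵗ + TV_6/(1+r)^6 = 105.4614

CHF 105.46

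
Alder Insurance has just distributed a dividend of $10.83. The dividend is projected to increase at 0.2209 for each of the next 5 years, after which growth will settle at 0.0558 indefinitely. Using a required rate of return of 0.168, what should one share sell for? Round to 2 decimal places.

Two-stage DDM. Project D₁…D_5 at 0.2209, terminal growth 0.0558, discount at r = 0.168.
D_1 = 13.2223
D_2 = 16.1432
D_3 = 19.7092
D_4 = 24.0629
D_5 = 29.3785
Terminal value at t=5: TV = D_6/(r−g) = 31.0178/(0.168−0.0558) = 276.4507
P₀ = 13.2223/(1+0.168)^1 + 16.1432/(1+0.168)^2 + 19.7092/(1+0.168)^3 + 24.0629/(1+0.168)^4 + 29.3785/(1+0.168)^5 + 276.4507/(1+0.168)^5 = 189.1427

$189.14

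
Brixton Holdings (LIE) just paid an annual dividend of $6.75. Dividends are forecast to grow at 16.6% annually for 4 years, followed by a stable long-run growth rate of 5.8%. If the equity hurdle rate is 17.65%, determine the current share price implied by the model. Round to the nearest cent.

Two-stage DDM. Project D₁…D_4 at 0.166, terminal growth 0.058, discount at r = 0.1765.
D_1 = 7.8705
D_2 = 9.1770
D_3 = 10.7004
D_4 = 12.4766
Terminal value at t=4: TV = D_5/(r−g) = 13.2003/(0.1765−0.058) = 111.3949
P₀ = 7.8705/(1+0.1765)^1 + 9.1770/(1+0.1765)^2 + 10.7004/(1+0.1765)^3 + 12.4766/(1+0.1765)^4 + 111.3949/(1+0.1765)^4 = 84.5459

$84.55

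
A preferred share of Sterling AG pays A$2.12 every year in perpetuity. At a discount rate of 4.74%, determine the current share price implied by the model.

Zero-growth DDM (perpetuity): P₀ = D/r = 2.12 / 0.0474 = 44.7257

A$44.73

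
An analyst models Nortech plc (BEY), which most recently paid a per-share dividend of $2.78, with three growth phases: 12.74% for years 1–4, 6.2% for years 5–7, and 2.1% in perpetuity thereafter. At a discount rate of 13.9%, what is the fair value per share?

Three-stage DDM. Project D₁…D_7; terminal Gordon value at t=7 with g = 0.021; discount at r = 0.139.
D_1 = 3.1342
D_2 = 3.5335
D_3 = 3.9836
D_4 = 4.4911
D_5 = 4.7696
D_6 = 5.0653
D_7 = 5.3794
TV_7 = 5.4923/(0.139−0.021) = 46.5451
P₀ = Σ Dₜ/(1+r)ᵗ + TV_7/(1+r)^7 = 36.5265

$36.53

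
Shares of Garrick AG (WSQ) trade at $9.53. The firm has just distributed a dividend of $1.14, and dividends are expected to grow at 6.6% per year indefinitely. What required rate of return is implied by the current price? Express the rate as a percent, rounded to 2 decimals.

Rearranging the constant-growth DDM: r = D₁/P₀ + g.
D₁ = 1.14 × (1 + 0.066) = 1.2152.
r = 1.2152 / 9.53 + 0.066 = 0.12752 + 0.066 = 0.19352

19.35%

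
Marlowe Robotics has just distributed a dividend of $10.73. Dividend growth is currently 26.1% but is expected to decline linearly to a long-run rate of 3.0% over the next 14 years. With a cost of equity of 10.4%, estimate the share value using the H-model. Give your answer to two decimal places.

H-model: P₀ = D₀[(1+g_L) + H(g_S−g_L)]/(r−g_L), with H = 14/2 = 7.
P₀ = 10.73 × [(1+0.03) + 7×(0.261−0.03)] / (0.104−0.03)
   = 10.73 × 2.6470 / 0.074 = 383.8150

$383.81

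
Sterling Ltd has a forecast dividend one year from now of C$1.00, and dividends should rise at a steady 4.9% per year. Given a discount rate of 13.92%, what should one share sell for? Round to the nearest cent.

Gordon growth model: P₀ = D₁/(r − g), with D₁ = 1.00 given directly.
P₀ = 1.0000 / (0.1392 − 0.049) = 1.0000 / 0.0902 = 11.0865

C$11.09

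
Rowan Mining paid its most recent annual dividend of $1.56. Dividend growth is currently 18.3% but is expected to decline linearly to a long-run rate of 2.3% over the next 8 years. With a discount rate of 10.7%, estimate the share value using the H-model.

H-model: P₀ = D₀[(1+g_L) + H(g_S−g_L)]/(r−g_L), with H = 8/2 = 4.
P₀ = 1.56 × [(1+0.023) + 4×(0.183−0.023)] / (0.107−0.023)
   = 1.56 × 1.6630 / 0.084 = 30.8843

$30.88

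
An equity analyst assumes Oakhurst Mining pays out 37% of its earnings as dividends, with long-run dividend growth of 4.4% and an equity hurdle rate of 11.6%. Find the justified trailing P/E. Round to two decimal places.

5.37

Justified trailing P/E = b(1+g)/(r−g) = 0.37×(1+0.044)/(0.116−0.044) = 5.3650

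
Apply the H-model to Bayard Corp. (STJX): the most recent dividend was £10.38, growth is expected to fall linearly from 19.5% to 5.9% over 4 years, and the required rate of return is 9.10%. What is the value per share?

£431.74

H-model: P₀ = D₀[(1+g_L) + H(g_S−g_L)]/(r−g_L), with H = 4/2 = 2.
P₀ = 10.38 × [(1+0.059) + 2×(0.195−0.059)] / (0.091−0.059)
   = 10.38 × 1.3310 / 0.032 = 431.7431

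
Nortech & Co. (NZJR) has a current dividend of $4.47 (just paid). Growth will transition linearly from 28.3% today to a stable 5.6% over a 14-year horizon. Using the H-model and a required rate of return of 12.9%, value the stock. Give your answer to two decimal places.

$161.96

H-model: P₀ = D₀[(1+g_L) + H(g_S−g_L)]/(r−g_L), with H = 14/2 = 7.
P₀ = 4.47 × [(1+0.056) + 7×(0.283−0.056)] / (0.129−0.056)
   = 4.47 × 2.6450 / 0.073 = 161.9610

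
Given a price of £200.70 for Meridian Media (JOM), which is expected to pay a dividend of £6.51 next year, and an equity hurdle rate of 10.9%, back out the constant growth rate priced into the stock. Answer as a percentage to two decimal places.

From P₀ = D₁/(r − g), the implied growth is g = r − D₁/P₀.
g = 0.109 − 6.51/200.70 = 0.109 − 0.03244 = 0.07656

7.66%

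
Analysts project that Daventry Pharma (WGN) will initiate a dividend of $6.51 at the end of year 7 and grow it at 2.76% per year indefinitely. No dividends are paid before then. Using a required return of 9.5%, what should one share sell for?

Deferred-dividend DDM. At t=6 the remaining stream is a growing perpetuity with first payment D_7 = 6.51.
V_6 = D_7/(r−g) = 6.51/(0.095−0.0276) = 96.5875
P₀ = V_6/(1+r)^6 = 96.5875/(1+0.095)^6 = 56.0320

$56.03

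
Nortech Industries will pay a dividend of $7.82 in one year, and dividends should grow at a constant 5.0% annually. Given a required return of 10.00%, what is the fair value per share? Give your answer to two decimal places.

$156.40

Gordon growth model: P₀ = D₁/(r − g), with D₁ = 7.82 given directly.
P₀ = 7.8200 / (0.1 − 0.05) = 7.8200 / 0.05 = 156.4000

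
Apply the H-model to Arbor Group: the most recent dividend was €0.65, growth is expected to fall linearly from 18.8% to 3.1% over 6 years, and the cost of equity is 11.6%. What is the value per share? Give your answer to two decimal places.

€11.49

H-model: P₀ = D₀[(1+g_L) + H(g_S−g_L)]/(r−g_L), with H = 6/2 = 3.
P₀ = 0.65 × [(1+0.031) + 3×(0.188−0.031)] / (0.116−0.031)
   = 0.65 × 1.5020 / 0.085 = 11.4859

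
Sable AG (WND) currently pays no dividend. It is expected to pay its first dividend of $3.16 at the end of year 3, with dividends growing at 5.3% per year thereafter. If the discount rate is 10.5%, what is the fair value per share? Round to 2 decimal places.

Deferred-dividend DDM. At t=2 the remaining stream is a growing perpetuity with first payment D_3 = 3.16.
V_2 = D_3/(r−g) = 3.16/(0.105−0.053) = 60.7692
P₀ = V_2/(1+r)^2 = 60.7692/(1+0.105)^2 = 49.7690

$49.77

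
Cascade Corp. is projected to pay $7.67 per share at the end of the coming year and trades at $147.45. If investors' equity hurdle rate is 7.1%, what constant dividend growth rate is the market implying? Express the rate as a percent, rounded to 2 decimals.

From P₀ = D₁/(r − g), the implied growth is g = r − D₁/P₀.
g = 0.071 − 7.67/147.45 = 0.071 − 0.05202 = 0.01898

1.90%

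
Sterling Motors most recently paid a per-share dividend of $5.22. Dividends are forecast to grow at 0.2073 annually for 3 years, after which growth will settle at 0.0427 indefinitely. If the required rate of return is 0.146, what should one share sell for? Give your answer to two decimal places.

Two-stage DDM. Project D₁…D_3 at 0.2073, terminal growth 0.0427, discount at r = 0.146.
D_1 = 6.3021
D_2 = 7.6085
D_3 = 9.1858
Terminal value at t=3: TV = D_4/(r−g) = 9.5780/(0.146−0.0427) = 92.7204
P₀ = 6.3021/(1+0.146)^1 + 7.6085/(1+0.146)^2 + 9.1858/(1+0.146)^3 + 92.7204/(1+0.146)^3 = 79.0016

$79.00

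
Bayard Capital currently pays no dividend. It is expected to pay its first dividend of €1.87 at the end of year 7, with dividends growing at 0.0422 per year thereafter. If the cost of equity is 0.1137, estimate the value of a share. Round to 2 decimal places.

€13.71

Deferred-dividend DDM. At t=6 the remaining stream is a growing perpetuity with first payment D_7 = 1.87.
V_6 = D_7/(r−g) = 1.87/(0.1137−0.0422) = 26.1538
P₀ = V_6/(1+r)^6 = 26.1538/(1+0.1137)^6 = 13.7065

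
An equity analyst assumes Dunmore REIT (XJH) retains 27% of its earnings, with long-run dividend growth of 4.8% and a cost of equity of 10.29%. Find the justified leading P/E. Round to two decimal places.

13.30

Payout ratio b = 1 − 0.27 = 0.73.
Justified leading P/E = b/(r−g) = 0.73/(0.1029−0.048) = 13.2969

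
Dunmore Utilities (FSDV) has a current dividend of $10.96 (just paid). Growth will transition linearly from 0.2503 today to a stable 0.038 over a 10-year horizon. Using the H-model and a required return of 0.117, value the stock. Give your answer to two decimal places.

H-model: P₀ = D₀[(1+g_L) + H(g_S−g_L)]/(r−g_L), with H = 10/2 = 5.
P₀ = 10.96 × [(1+0.038) + 5×(0.2503−0.038)] / (0.117−0.038)
   = 10.96 × 2.0995 / 0.079 = 291.2724

$291.27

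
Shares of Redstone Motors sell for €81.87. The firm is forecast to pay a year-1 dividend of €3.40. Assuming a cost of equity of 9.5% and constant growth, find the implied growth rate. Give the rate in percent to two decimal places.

From P₀ = D₁/(r − g), the implied growth is g = r − D₁/P₀.
g = 0.095 − 3.40/81.87 = 0.095 − 0.04153 = 0.05347

5.35%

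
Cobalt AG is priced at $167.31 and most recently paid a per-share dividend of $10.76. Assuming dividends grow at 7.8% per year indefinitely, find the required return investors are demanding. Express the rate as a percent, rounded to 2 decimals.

14.73%

Rearranging the constant-growth DDM: r = D₁/P₀ + g.
D₁ = 10.76 × (1 + 0.078) = 11.5993.
r = 11.5993 / 167.31 + 0.078 = 0.06933 + 0.078 = 0.14733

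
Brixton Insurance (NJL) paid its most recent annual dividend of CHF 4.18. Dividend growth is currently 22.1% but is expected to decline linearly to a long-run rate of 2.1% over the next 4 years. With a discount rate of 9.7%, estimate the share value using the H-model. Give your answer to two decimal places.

CHF 78.16

H-model: P₀ = D₀[(1+g_L) + H(g_S−g_L)]/(r−g_L), with H = 4/2 = 2.
P₀ = 4.18 × [(1+0.021) + 2×(0.221−0.021)] / (0.097−0.021)
   = 4.18 × 1.4210 / 0.076 = 78.1550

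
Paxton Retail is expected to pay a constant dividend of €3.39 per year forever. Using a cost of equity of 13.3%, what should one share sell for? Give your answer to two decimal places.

Zero-growth DDM (perpetuity): P₀ = D/r = 3.39 / 0.133 = 25.4887

€25.49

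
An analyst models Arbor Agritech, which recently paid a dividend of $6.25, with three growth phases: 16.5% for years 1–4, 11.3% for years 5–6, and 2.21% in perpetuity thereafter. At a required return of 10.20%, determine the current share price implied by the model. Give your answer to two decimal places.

Three-stage DDM. Project D₁…D_6; terminal Gordon value at t=6 with g = 0.0221; discount at r = 0.102.
D_1 = 7.2812
D_2 = 8.4827
D_3 = 9.8823
D_4 = 11.5129
D_5 = 12.8138
D_6 = 14.2618
TV_6 = 14.5770/(0.102−0.0221) = 182.4402
P₀ = Σ Dₜ/(1+r)ᵗ + TV_6/(1+r)^6 = 146.4972

$146.50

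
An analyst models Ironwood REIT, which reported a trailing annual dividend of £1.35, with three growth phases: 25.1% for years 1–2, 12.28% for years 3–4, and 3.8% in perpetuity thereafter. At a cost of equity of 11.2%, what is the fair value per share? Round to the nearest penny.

Three-stage DDM. Project D₁…D_4; terminal Gordon value at t=4 with g = 0.038; discount at r = 0.112.
D_1 = 1.6888
D_2 = 2.1128
D_3 = 2.3722
D_4 = 2.6635
TV_4 = 2.7647/(0.112−0.038) = 37.3610
P₀ = Σ Dₜ/(1+r)ᵗ + TV_4/(1+r)^4 = 31.1288

£31.13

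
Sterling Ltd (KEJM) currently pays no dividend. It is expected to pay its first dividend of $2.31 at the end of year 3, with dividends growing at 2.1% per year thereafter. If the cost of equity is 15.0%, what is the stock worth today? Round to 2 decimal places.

$13.54

Deferred-dividend DDM. At t=2 the remaining stream is a growing perpetuity with first payment D_3 = 2.31.
V_2 = D_3/(r−g) = 2.31/(0.15−0.021) = 17.9070
P₀ = V_2/(1+r)^2 = 17.9070/(1+0.15)^2 = 13.5402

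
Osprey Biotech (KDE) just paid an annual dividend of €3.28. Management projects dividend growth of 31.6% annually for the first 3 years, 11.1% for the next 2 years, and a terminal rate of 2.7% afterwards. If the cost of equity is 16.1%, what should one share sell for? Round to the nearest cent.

Three-stage DDM. Project D₁…D_5; terminal Gordon value at t=5 with g = 0.027; discount at r = 0.161.
D_1 = 4.3165
D_2 = 5.6805
D_3 = 7.4755
D_4 = 8.3053
D_5 = 9.2272
TV_5 = 9.4763/(0.161−0.027) = 70.7189
P₀ = Σ Dₜ/(1+r)ᵗ + TV_5/(1+r)^5 = 55.1799

€55.18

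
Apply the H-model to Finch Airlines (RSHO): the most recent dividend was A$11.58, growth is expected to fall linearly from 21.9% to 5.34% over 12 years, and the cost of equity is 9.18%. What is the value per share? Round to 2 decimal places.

A$617.30

H-model: P₀ = D₀[(1+g_L) + H(g_S−g_L)]/(r−g_L), with H = 12/2 = 6.
P₀ = 11.58 × [(1+0.0534) + 6×(0.219−0.0534)] / (0.0918−0.0534)
   = 11.58 × 2.0470 / 0.0384 = 617.2984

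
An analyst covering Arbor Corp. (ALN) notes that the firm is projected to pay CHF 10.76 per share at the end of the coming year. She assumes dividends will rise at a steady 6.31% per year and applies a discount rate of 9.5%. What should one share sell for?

CHF 337.30

Gordon growth model: P₀ = D₁/(r − g), with D₁ = 10.76 given directly.
P₀ = 10.7600 / (0.095 − 0.0631) = 10.7600 / 0.0319 = 337.3041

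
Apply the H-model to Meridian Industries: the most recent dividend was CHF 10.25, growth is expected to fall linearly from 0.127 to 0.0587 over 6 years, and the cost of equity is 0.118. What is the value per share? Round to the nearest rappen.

H-model: P₀ = D₀[(1+g_L) + H(g_S−g_L)]/(r−g_L), with H = 6/2 = 3.
P₀ = 10.25 × [(1+0.0587) + 3×(0.127−0.0587)] / (0.118−0.0587)
   = 10.25 × 1.2636 / 0.0593 = 218.4132

CHF 218.41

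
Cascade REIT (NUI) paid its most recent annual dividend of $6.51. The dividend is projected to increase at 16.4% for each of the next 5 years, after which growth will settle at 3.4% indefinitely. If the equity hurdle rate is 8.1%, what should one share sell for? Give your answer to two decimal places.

$248.18

Two-stage DDM. Project D₁…D_5 at 0.164, terminal growth 0.034, discount at r = 0.081.
D_1 = 7.5776
D_2 = 8.8204
D_3 = 10.2669
D_4 = 11.9507
D_5 = 13.9106
Terminal value at t=5: TV = D_6/(r−g) = 14.3836/(0.081−0.034) = 306.0332
P₀ = 7.5776/(1+0.081)^1 + 8.8204/(1+0.081)^2 + 10.2669/(1+0.081)^3 + 11.9507/(1+0.081)^4 + 13.9106/(1+0.081)^5 + 306.0332/(1+0.081)^5 = 248.1803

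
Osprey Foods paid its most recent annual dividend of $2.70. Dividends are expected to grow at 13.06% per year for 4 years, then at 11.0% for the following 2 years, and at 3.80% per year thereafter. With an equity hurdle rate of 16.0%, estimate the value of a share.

Three-stage DDM. Project D₁…D_6; terminal Gordon value at t=6 with g = 0.038; discount at r = 0.16.
D_1 = 3.0526
D_2 = 3.4513
D_3 = 3.9020
D_4 = 4.4116
D_5 = 4.8969
D_6 = 5.4356
TV_6 = 5.6421/(0.16−0.038) = 46.2470
P₀ = Σ Dₜ/(1+r)ᵗ + TV_6/(1+r)^6 = 33.6770

$33.68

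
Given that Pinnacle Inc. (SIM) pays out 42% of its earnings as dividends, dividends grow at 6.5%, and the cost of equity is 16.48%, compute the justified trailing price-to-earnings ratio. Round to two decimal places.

4.48

Justified trailing P/E = b(1+g)/(r−g) = 0.42×(1+0.065)/(0.1648−0.065) = 4.4820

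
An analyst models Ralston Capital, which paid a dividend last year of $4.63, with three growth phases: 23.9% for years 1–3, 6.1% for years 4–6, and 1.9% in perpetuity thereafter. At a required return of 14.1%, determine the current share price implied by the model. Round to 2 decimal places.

$71.64

Three-stage DDM. Project D₁…D_6; terminal Gordon value at t=6 with g = 0.019; discount at r = 0.141.
D_1 = 5.7366
D_2 = 7.1076
D_3 = 8.8063
D_4 = 9.3435
D_5 = 9.9135
D_6 = 10.5182
TV_6 = 10.7180/(0.141−0.019) = 87.8528
P₀ = Σ Dₜ/(1+r)ᵗ + TV_6/(1+r)^6 = 71.6359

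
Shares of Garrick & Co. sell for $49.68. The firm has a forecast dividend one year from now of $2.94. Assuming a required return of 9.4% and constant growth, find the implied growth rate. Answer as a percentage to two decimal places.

From P₀ = D₁/(r − g), the implied growth is g = r − D₁/P₀.
g = 0.094 − 2.94/49.68 = 0.094 − 0.05918 = 0.03482

3.48%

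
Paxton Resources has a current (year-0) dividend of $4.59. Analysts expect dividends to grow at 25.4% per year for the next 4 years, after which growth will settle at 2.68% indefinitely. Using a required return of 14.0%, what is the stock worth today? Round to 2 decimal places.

$84.39

Two-stage DDM. Project D₁…D_4 at 0.254, terminal growth 0.0268, discount at r = 0.14.
D_1 = 5.7559
D_2 = 7.2178
D_3 = 9.0512
D_4 = 11.3502
Terminal value at t=4: TV = D_5/(r−g) = 11.6544/(0.14−0.0268) = 102.9538
P₀ = 5.7559/(1+0.14)^1 + 7.2178/(1+0.14)^2 + 9.0512/(1+0.14)^3 + 11.3502/(1+0.14)^4 + 102.9538/(1+0.14)^4 = 84.3893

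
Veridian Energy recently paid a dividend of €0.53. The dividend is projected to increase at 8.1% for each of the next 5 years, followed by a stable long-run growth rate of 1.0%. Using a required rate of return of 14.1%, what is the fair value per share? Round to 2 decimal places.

Two-stage DDM. Project D₁…D_5 at 0.081, terminal growth 0.01, discount at r = 0.141.
D_1 = 0.5729
D_2 = 0.6193
D_3 = 0.6695
D_4 = 0.7237
D_5 = 0.7824
Terminal value at t=5: TV = D_6/(r−g) = 0.7902/(0.141−0.01) = 6.0319
P₀ = 0.5729/(1+0.141)^1 + 0.6193/(1+0.141)^2 + 0.6695/(1+0.141)^3 + 0.7237/(1+0.141)^4 + 0.7824/(1+0.141)^5 + 6.0319/(1+0.141)^5 = 5.3792

€5.38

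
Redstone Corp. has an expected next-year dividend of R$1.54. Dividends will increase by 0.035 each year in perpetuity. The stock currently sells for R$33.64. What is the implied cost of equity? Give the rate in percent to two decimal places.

8.08%

Rearranging the constant-growth DDM: r = D₁/P₀ + g.
r = 1.5400 / 33.64 + 0.035 = 0.04578 + 0.035 = 0.08078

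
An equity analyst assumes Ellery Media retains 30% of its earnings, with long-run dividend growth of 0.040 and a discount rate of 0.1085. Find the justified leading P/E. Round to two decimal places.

10.22

Payout ratio b = 1 − 0.30 = 0.70.
Justified leading P/E = b/(r−g) = 0.70/(0.1085−0.04) = 10.2190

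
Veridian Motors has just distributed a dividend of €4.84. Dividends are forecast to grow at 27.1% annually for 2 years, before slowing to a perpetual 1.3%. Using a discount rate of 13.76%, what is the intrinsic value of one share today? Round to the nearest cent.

Two-stage DDM. Project D₁…D_2 at 0.271, terminal growth 0.013, discount at r = 0.1376.
D_1 = 6.1516
D_2 = 7.8187
Terminal value at t=2: TV = D_3/(r−g) = 7.9204/(0.1376−0.013) = 63.5664
P₀ = 6.1516/(1+0.1376)^1 + 7.8187/(1+0.1376)^2 + 63.5664/(1+0.1376)^2 = 60.5681

€60.57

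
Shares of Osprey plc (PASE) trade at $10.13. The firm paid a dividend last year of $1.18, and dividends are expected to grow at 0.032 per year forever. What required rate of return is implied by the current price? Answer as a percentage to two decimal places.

15.22%

Rearranging the constant-growth DDM: r = D₁/P₀ + g.
D₁ = 1.18 × (1 + 0.032) = 1.2178.
r = 1.2178 / 10.13 + 0.032 = 0.12021 + 0.032 = 0.15221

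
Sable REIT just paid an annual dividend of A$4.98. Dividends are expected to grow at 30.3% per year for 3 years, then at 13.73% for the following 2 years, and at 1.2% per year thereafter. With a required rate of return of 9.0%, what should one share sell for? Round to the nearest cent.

Three-stage DDM. Project D₁…D_5; terminal Gordon value at t=5 with g = 0.012; discount at r = 0.09.
D_1 = 6.4889
D_2 = 8.4551
D_3 = 11.0170
D_4 = 12.5296
D_5 = 14.2499
TV_5 = 14.4209/(0.09−0.012) = 184.8837
P₀ = Σ Dₜ/(1+r)ᵗ + TV_5/(1+r)^5 = 159.8762

A$159.88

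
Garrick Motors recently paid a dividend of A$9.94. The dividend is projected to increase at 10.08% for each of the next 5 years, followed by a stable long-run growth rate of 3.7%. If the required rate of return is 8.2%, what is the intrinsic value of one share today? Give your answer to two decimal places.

A$302.02

Two-stage DDM. Project D₁…D_5 at 0.1008, terminal growth 0.037, discount at r = 0.082.
D_1 = 10.9420
D_2 = 12.0449
D_3 = 13.2590
D_4 = 14.5955
D_5 = 16.0668
Terminal value at t=5: TV = D_6/(r−g) = 16.6612/(0.082−0.037) = 370.2497
P₀ = 10.9420/(1+0.082)^1 + 12.0449/(1+0.082)^2 + 13.2590/(1+0.082)^3 + 14.5955/(1+0.082)^4 + 16.0668/(1+0.082)^5 + 370.2497/(1+0.082)^5 = 302.0169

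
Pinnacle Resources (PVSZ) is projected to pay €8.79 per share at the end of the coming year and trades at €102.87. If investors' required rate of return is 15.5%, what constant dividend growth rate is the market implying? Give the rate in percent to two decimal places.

From P₀ = D₁/(r − g), the implied growth is g = r − D₁/P₀.
g = 0.155 − 8.79/102.87 = 0.155 − 0.08545 = 0.06955

6.96%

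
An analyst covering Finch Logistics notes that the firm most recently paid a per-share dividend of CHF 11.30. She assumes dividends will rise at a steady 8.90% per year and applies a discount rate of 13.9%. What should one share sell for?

CHF 246.11

Gordon growth model: P₀ = D₁/(r − g). D₁ = 11.30 × (1 + 0.089) = 12.3057.
P₀ = 12.3057 / (0.139 − 0.089) = 12.3057 / 0.05 = 246.1140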